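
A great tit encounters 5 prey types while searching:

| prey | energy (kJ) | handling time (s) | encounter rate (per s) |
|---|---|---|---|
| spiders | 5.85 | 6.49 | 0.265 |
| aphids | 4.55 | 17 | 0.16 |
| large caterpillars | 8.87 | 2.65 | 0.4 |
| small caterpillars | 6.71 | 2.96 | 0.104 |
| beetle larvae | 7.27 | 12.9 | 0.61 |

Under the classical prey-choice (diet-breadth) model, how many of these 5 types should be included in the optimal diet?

2

Rank by E/h (kJ/s): large caterpillars 3.35, small caterpillars 2.27, spiders 0.901, beetle larvae 0.564, aphids 0.268. Include each in turn until the next type's E/h falls below the running intake rate.
Rate on top 1: 1.722. small caterpillars: 2.27 > 1.722 → include.
Rate on top 2: 1.793. spiders: 0.901 < 1.793 → exclude; stop.
Optimal diet: large caterpillars, small caterpillars — 2 of 5 types.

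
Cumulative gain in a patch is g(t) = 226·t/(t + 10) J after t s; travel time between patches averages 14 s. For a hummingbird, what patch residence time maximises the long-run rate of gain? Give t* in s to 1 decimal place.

By the marginal value theorem, leave when the instantaneous gain rate g'(t) equals the habitat-wide average g(t)/(T + t).
g'(t) = 226·10/(t + 10)². Setting 226·10/(t+10)² = 226t/[(t+10)(14+t)] gives 10(14+t) = t(t+10), so t² = 10×14 = 140.
t* = √140 = 11.83 s.

11.8 s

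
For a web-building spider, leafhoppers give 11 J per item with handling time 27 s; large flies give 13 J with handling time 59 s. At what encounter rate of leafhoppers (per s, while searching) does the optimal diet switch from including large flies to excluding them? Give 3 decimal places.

0.044 per s

At the threshold, the rate on leafhoppers alone equals the profitability of large flies: λ·11/(1 + λ·27) = 13/59 = 0.2203.
Rearranging, λ(11 − 0.2203×27) = 0.2203, so λ = 0.2203/5.051 = 0.04362 per s.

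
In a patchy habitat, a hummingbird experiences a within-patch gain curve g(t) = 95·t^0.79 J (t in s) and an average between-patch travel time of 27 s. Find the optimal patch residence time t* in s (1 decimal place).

Optimal t* satisfies g'(t*) = g(t*)/(T + t*).
g'(t) = 0.79·95·t^-0.21. Setting 0.79·95·t^-0.21 = 95·t^0.79/(27+t) gives 0.79(27+t) = t, so 0.21·t = 0.79×27.
t* = 0.79×27/0.21 = 101.6 s.

101.6 s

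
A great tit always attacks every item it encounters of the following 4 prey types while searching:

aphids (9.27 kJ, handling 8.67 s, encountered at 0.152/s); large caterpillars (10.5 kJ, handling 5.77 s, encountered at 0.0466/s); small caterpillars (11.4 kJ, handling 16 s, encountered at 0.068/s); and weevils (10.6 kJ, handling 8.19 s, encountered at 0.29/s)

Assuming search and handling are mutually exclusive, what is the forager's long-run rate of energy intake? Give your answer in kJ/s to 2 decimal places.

R = (0.152×9.27 + 0.0466×10.5 + 0.068×11.4 + 0.29×10.6) / (1 + 0.152×8.67 + 0.0466×5.77 + 0.068×16 + 0.29×8.19) = 5.748/6.05 = 0.95 kJ/s.

0.95 kJ/s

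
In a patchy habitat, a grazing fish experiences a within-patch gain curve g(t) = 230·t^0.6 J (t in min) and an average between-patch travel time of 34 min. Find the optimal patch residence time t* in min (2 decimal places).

51.00 min

By the marginal value theorem, leave when the instantaneous gain rate g'(t) equals the habitat-wide average g(t)/(T + t).
g'(t) = 0.6·230·t^-0.4. Setting 0.6·230·t^-0.4 = 230·t^0.6/(34+t) gives 0.6(34+t) = t, so 0.40·t = 0.6×34.
t* = 0.6×34/0.40 = 51 min.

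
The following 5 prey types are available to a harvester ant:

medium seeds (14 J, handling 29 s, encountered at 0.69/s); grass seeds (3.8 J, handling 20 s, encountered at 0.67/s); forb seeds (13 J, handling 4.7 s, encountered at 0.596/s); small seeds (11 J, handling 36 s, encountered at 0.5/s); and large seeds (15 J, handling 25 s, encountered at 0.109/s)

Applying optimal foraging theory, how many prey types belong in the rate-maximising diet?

Profitabilities (E/h, J/s): forb seeds 2.77, large seeds 0.6, medium seeds 0.483, small seeds 0.306, grass seeds 0.19. Add prey in this order while the next type's profitability exceeds the intake rate on those already taken.
Rate on top 1: 2.038. large seeds: 0.6 < 2.038 → exclude; stop.
Optimal diet: forb seeds — 1 of 5 types.

1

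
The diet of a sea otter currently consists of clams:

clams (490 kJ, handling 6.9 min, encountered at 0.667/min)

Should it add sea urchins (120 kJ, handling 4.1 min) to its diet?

Current rate: (0.667×490)/(1 + 0.667×6.9) = 58.34 kJ/min.
Profitability of sea urchins: 120/4.1 = 29.27 kJ/min.
Since 29.27 < R, time spent handling sea urchins is better spent searching.

No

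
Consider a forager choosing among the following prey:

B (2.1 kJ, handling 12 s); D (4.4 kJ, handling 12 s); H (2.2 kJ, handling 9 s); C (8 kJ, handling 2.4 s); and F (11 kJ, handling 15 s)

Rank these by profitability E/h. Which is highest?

In descending order of E/h:
C: 8/2.4 = 3.33 kJ/s
F: 11/15 = 0.733 kJ/s
D: 4.4/12 = 0.367 kJ/s
H: 2.2/9 = 0.244 kJ/s
B: 2.1/12 = 0.175 kJ/s

C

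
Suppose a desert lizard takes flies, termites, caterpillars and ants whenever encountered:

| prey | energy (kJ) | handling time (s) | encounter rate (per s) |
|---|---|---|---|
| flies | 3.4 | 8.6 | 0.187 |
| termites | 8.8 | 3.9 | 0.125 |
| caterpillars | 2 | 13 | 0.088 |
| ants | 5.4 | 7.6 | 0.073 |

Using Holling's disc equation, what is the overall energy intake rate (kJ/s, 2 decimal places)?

0.48 kJ/s

R = (0.187×3.4 + 0.125×8.8 + 0.088×2 + 0.073×5.4) / (1 + 0.187×8.6 + 0.125×3.9 + 0.088×13 + 0.073×7.6) = 2.306/4.794 = 0.481 kJ/s.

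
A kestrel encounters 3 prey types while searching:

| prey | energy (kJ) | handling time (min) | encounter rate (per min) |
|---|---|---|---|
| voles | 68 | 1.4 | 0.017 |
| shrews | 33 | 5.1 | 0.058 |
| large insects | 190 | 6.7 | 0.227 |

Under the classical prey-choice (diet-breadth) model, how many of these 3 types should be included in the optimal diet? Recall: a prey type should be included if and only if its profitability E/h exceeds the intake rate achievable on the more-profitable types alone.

Profitabilities (E/h, kJ/min): voles 48.6, large insects 28.4, shrews 6.47. Add prey in this order while the next type's profitability exceeds the intake rate on those already taken.
Rate on top 1: 1.129. large insects: 28.4 > 1.129 → include.
Rate on top 2: 17.4. shrews: 6.47 < 17.4 → exclude; stop.
Optimal diet: voles, large insects — 2 of 3 types.

2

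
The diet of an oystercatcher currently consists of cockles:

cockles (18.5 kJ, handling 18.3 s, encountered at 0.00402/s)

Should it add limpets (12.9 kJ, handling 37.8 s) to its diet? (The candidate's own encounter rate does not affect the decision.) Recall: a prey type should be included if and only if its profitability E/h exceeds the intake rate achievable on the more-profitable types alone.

Yes

Current rate: (0.00402×18.5)/(1 + 0.00402×18.3) = 0.06927 kJ/s.
limpets: E/h = 12.9/37.8 = 0.3413 kJ/s.
0.3413 > 0.06927, so adding limpets raises the average — include it.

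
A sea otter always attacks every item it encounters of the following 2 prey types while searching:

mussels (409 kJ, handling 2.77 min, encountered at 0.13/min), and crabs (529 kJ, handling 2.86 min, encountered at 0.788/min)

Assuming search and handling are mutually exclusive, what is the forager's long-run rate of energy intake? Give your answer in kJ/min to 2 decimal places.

R = (0.13×409 + 0.788×529) / (1 + 0.13×2.77 + 0.788×2.86) = 470/3.614 = 130.1 kJ/min.

130.06 kJ/min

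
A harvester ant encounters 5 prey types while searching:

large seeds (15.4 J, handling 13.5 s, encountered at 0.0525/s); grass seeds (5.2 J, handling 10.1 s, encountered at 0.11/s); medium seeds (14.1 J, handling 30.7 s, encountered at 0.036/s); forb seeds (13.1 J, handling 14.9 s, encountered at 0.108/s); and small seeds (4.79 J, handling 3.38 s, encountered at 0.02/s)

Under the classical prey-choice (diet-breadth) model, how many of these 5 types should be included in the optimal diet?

3

Rank by E/h (J/s): small seeds 1.42, large seeds 1.14, forb seeds 0.879, grass seeds 0.515, medium seeds 0.459. Include each in turn until the next type's E/h falls below the running intake rate.
Rate on top 1: 0.08973. large seeds: 1.14 > 0.08973 → include.
Rate on top 2: 0.5091. forb seeds: 0.879 > 0.5091 → include.
Rate on top 3: 0.685. grass seeds: 0.515 < 0.685 → exclude; stop.
Optimal diet: small seeds, large seeds, forb seeds — 3 of 5 types.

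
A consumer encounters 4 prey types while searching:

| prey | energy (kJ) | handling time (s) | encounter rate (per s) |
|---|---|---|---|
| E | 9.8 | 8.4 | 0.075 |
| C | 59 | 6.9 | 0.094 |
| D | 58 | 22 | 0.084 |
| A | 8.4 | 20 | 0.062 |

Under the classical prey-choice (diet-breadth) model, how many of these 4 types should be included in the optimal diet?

1

E/h in descending order: C 8.55, D 2.64, E 1.17, A 0.42 kJ/s. The optimal diet is the largest prefix of this list for which every included type satisfies E_i/h_i > R on the types above it.
Rate on top 1: 3.364. D: 2.64 < 3.364 → exclude; stop.
Optimal diet: C — 1 of 4 types.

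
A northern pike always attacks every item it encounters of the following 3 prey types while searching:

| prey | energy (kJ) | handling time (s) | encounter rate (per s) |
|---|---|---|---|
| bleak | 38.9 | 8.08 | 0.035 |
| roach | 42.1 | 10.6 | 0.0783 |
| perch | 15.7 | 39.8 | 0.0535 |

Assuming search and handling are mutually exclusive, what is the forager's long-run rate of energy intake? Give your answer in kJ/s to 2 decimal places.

R = Σλ_iE_i / (1 + Σλ_ih_i)
Numerator: 0.035×38.9 + 0.0783×42.1 + 0.0535×15.7 = 5.498
Denominator: 1 + 0.035×8.08 + 0.0783×10.6 + 0.0535×39.8 = 4.242
R = 5.498/4.242 = 1.296 kJ/s

1.30 kJ/s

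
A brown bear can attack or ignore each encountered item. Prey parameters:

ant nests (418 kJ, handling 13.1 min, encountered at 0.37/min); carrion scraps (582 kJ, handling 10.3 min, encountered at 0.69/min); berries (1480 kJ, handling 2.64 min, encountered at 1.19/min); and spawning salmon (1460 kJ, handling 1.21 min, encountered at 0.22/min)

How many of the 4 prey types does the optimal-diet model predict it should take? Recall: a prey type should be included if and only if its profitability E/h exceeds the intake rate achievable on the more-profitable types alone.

Profitabilities (E/h, kJ/min): spawning salmon 1.21e+03, berries 561, carrion scraps 56.5, ant nests 31.9. Add prey in this order while the next type's profitability exceeds the intake rate on those already taken.
Rate on top 1: 253.7. berries: 561 > 253.7 → include.
Rate on top 2: 472.4. carrion scraps: 56.5 < 472.4 → exclude; stop.
Optimal diet: spawning salmon, berries — 2 of 4 types.

2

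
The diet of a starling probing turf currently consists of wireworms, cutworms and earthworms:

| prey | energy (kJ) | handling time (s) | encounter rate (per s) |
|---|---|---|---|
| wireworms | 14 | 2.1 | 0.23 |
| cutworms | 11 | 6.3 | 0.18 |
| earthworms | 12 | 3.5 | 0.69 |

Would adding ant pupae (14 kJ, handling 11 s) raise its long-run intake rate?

No

On wireworms, cutworms and earthworms alone, R = ΣλE/(1+Σλh) = 13.48/5.032 = 2.679 kJ/s.
ant pupae: E/h = 14/11 = 1.273 kJ/s.
1.273 < 2.679, so adding ant pupae would lower the average — exclude it.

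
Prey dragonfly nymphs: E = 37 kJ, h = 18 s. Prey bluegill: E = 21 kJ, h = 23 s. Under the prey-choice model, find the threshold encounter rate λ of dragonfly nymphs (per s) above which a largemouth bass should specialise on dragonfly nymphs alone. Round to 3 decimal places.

0.044 per s

Drop bluegill once their profitability E₂/h₂ falls below the rate achievable on dragonfly nymphs alone: E₂/h₂ = λE₁/(1 + λh₁).
Solve for λ: λE₁h₂ = E₂(1 + λh₁) → λ(E₁h₂ − E₂h₁) = E₂ → λ = E₂/(E₁h₂ − E₂h₁).
λ = 21/(37×23 − 21×18) = 21/473 = 0.0444 per s.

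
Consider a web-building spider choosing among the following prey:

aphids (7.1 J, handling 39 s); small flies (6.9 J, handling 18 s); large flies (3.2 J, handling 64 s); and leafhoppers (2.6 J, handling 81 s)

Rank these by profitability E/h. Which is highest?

small flies

In descending order of E/h:
small flies: 6.9/18 = 0.383 J/s
aphids: 7.1/39 = 0.182 J/s
large flies: 3.2/64 = 0.05 J/s
leafhoppers: 2.6/81 = 0.0321 J/s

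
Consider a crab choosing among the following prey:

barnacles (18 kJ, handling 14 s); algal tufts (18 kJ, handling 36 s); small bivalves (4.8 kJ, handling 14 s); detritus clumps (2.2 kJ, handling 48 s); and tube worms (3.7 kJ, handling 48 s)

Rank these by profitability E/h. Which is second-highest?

algal tufts

In descending order of E/h:
barnacles: 18/14 = 1.29 kJ/s
algal tufts: 18/36 = 0.5 kJ/s
small bivalves: 4.8/14 = 0.343 kJ/s
tube worms: 3.7/48 = 0.0771 kJ/s
detritus clumps: 2.2/48 = 0.0458 kJ/s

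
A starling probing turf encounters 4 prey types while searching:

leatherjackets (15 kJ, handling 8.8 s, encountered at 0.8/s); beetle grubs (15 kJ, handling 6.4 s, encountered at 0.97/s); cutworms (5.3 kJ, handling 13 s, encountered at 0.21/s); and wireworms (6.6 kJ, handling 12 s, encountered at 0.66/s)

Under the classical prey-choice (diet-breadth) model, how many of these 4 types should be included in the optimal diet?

1

E/h in descending order: beetle grubs 2.34, leatherjackets 1.7, wireworms 0.55, cutworms 0.408 kJ/s. The optimal diet is the largest prefix of this list for which every included type satisfies E_i/h_i > R on the types above it.
Rate on top 1: 2.019. leatherjackets: 1.7 < 2.019 → exclude; stop.
Optimal diet: beetle grubs — 1 of 4 types.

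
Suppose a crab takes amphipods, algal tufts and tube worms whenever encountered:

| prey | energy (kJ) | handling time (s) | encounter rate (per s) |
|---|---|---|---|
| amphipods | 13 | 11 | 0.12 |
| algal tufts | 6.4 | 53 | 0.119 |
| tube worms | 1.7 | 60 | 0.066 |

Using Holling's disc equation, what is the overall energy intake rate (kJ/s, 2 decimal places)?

0.19 kJ/s

Energy encountered per unit search time: 0.12×13 + 0.119×6.4 + 0.066×1.7 = 2.434 kJ/s.
Handling time per unit search time: 0.12×11 + 0.119×53 + 0.066×60 = 11.59.
Rate = 2.434/(1 + 11.59) = 0.1934 kJ/s.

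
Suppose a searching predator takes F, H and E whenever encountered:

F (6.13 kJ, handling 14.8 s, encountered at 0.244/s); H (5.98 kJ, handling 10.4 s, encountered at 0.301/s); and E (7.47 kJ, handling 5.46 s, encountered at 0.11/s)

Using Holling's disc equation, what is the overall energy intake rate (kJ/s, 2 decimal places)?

0.49 kJ/s

R = (0.244×6.13 + 0.301×5.98 + 0.11×7.47) / (1 + 0.244×14.8 + 0.301×10.4 + 0.11×5.46) = 4.117/8.342 = 0.4936 kJ/s.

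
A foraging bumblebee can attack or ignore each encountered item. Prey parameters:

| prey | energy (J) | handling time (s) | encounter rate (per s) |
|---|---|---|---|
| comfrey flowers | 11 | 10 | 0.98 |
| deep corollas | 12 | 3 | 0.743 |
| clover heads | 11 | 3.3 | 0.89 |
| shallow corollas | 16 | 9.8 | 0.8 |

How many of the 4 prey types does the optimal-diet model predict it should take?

E/h in descending order: deep corollas 4, clover heads 3.33, shallow corollas 1.63, comfrey flowers 1.1 J/s. The optimal diet is the largest prefix of this list for which every included type satisfies E_i/h_i > R on the types above it.
Rate on top 1: 2.761. clover heads: 3.33 > 2.761 → include.
Rate on top 2: 3.034. shallow corollas: 1.63 < 3.034 → exclude; stop.
Optimal diet: deep corollas, clover heads — 2 of 4 types.

2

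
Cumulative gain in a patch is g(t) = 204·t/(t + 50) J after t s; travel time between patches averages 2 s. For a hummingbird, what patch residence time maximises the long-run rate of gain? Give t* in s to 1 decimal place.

Maximise g(t)/(T+t): set derivative to zero → g'(t)(T+t) = g(t).
g'(t) = 204·50/(t + 50)². Setting 204·50/(t+50)² = 204t/[(t+50)(2+t)] gives 50(2+t) = t(t+50), so t² = 50×2 = 100.
t* = √100 = 10 s.

10.0 s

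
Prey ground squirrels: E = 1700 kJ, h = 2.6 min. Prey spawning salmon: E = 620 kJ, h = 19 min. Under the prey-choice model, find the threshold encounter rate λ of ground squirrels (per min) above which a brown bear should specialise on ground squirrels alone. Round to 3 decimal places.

0.020 per min

At the threshold, the rate on ground squirrels alone equals the profitability of spawning salmon: λ·1700/(1 + λ·2.6) = 620/19 = 32.63.
Rearranging, λ(1700 − 32.63×2.6) = 32.63, so λ = 32.63/1615 = 0.0202 per min.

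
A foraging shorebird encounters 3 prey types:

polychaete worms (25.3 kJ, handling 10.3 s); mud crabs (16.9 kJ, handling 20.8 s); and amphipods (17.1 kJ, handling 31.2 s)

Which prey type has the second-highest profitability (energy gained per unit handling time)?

In descending order of E/h:
polychaete worms: 25.3/10.3 = 2.46 kJ/s
mud crabs: 16.9/20.8 = 0.812 kJ/s
amphipods: 17.1/31.2 = 0.548 kJ/s

mud crabs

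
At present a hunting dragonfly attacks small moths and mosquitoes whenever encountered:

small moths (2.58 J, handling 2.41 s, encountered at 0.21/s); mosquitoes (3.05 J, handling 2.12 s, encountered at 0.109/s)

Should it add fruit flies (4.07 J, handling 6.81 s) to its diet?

Yes

On small moths and mosquitoes alone, R = ΣλE/(1+Σλh) = 0.8742/1.737 = 0.5033 J/s.
Profitability of fruit flies: 4.07/6.81 = 0.5977 J/s.
0.5977 > 0.5033, so adding fruit flies raises the average — include it.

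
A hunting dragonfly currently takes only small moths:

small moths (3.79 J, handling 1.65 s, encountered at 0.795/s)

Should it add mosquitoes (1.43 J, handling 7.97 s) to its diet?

No

Intake rate on the current diet: R = (0.795×3.79) / (1 + 0.795×1.65) = 3.013/2.312 = 1.303 J/s.
Profitability of mosquitoes: 1.43/7.97 = 0.1794 J/s.
0.1794 < 1.303, so adding mosquitoes would lower the average — exclude it.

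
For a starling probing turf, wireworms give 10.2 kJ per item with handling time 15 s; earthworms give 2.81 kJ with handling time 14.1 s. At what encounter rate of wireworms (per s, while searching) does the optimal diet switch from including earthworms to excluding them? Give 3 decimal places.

At the threshold, the rate on wireworms alone equals the profitability of earthworms: λ·10.2/(1 + λ·15) = 2.81/14.1 = 0.1993.
Rearranging, λ(10.2 − 0.1993×15) = 0.1993, so λ = 0.1993/7.211 = 0.02764 per s.

0.028 per s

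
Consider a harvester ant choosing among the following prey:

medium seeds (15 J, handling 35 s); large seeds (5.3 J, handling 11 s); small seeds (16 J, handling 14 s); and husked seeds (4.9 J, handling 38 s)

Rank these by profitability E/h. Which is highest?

small seeds

Profitability E/h (J/s): medium seeds = 15/35 = 0.429, large seeds = 5.3/11 = 0.482, small seeds = 16/14 = 1.14, husked seeds = 4.9/38 = 0.129.
Ranked: small seeds > large seeds > medium seeds > husked seeds.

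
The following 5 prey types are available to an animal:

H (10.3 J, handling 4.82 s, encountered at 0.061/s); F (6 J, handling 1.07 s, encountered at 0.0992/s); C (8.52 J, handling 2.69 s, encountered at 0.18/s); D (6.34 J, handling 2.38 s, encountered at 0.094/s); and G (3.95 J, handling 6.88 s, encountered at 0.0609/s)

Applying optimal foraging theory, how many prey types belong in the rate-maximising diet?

4

Rank by E/h (J/s): F 5.61, C 3.17, D 2.66, H 2.14, G 0.574. Include each in turn until the next type's E/h falls below the running intake rate.
Rate on top 1: 0.5381. C: 3.17 > 0.5381 → include.
Rate on top 2: 1.339. D: 2.66 > 1.339 → include.
Rate on top 3: 1.502. H: 2.14 > 1.502 → include.
Rate on top 4: 1.591. G: 0.574 < 1.591 → exclude; stop.
Optimal diet: F, C, D, H — 4 of 5 types.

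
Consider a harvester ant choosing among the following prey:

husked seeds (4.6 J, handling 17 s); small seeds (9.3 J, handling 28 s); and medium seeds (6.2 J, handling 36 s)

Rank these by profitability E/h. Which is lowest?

Profitability E/h (J/s): husked seeds = 4.6/17 = 0.271, small seeds = 9.3/28 = 0.332, medium seeds = 6.2/36 = 0.172.
Ranked: small seeds > husked seeds > medium seeds.

medium seeds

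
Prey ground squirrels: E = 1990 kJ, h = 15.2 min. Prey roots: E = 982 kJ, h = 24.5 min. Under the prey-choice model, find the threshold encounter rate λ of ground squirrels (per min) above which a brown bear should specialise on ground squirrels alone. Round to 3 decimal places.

0.029 per min

Drop roots once their profitability E₂/h₂ falls below the rate achievable on ground squirrels alone: E₂/h₂ = λE₁/(1 + λh₁).
Solve for λ: λE₁h₂ = E₂(1 + λh₁) → λ(E₁h₂ − E₂h₁) = E₂ → λ = E₂/(E₁h₂ − E₂h₁).
λ = 982/(1990×24.5 − 982×15.2) = 982/3.383e+04 = 0.02903 per min.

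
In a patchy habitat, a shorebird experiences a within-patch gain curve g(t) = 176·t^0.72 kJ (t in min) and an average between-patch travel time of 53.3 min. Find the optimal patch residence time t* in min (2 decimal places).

Optimal t* satisfies g'(t*) = g(t*)/(T + t*).
g'(t) = 0.72·176·t^-0.28. Setting 0.72·176·t^-0.28 = 176·t^0.72/(53.3+t) gives 0.72(53.3+t) = t, so 0.28·t = 0.72×53.3.
t* = 0.72×53.3/0.28 = 137.1 min.

137.06 min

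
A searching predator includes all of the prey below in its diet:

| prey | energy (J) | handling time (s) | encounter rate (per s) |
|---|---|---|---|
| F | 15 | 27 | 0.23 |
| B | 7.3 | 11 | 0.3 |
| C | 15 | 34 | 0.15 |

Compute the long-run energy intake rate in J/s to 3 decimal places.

0.505 J/s

R = Σλ_iE_i / (1 + Σλ_ih_i)
Numerator: 0.23×15 + 0.3×7.3 + 0.15×15 = 7.89
Denominator: 1 + 0.23×27 + 0.3×11 + 0.15×34 = 15.61
R = 7.89/15.61 = 0.5054 J/s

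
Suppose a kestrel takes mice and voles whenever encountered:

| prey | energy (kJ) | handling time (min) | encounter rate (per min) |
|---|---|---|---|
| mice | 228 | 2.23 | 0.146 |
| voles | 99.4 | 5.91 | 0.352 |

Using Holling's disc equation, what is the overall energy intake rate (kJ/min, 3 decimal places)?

20.047 kJ/min

R = (0.146×228 + 0.352×99.4) / (1 + 0.146×2.23 + 0.352×5.91) = 68.28/3.406 = 20.05 kJ/min.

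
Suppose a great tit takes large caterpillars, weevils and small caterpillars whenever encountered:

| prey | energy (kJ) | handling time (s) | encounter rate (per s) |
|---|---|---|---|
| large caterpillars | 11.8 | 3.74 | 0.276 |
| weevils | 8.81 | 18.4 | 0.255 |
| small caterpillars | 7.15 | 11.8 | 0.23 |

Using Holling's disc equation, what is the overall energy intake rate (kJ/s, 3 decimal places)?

0.757 kJ/s

R = Σλ_iE_i / (1 + Σλ_ih_i)
Numerator: 0.276×11.8 + 0.255×8.81 + 0.23×7.15 = 7.148
Denominator: 1 + 0.276×3.74 + 0.255×18.4 + 0.23×11.8 = 9.438
R = 7.148/9.438 = 0.7573 kJ/s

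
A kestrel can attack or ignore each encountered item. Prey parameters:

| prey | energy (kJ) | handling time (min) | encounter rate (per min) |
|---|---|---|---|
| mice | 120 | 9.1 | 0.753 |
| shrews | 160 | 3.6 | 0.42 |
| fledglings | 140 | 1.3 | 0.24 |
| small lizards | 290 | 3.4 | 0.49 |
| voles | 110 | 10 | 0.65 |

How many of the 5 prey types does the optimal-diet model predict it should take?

E/h in descending order: fledglings 108, small lizards 85.3, shrews 44.4, mice 13.2, voles 11 kJ/min. The optimal diet is the largest prefix of this list for which every included type satisfies E_i/h_i > R on the types above it.
Rate on top 1: 25.61. small lizards: 85.3 > 25.61 → include.
Rate on top 2: 59. shrews: 44.4 < 59 → exclude; stop.
Optimal diet: fledglings, small lizards — 2 of 5 types.

2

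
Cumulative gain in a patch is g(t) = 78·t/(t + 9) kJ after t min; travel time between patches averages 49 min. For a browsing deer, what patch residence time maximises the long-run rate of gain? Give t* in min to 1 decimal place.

Optimal t* satisfies g'(t*) = g(t*)/(T + t*).
g'(t) = 78·9/(t + 9)². Setting 78·9/(t+9)² = 78t/[(t+9)(49+t)] gives 9(49+t) = t(t+9), so t² = 9×49 = 441.
t* = √441 = 21 min.

21.0 min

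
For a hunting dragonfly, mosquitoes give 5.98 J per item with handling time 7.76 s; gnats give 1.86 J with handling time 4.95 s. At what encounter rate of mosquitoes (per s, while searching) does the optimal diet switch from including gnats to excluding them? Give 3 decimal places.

0.123 per s

The zero-one rule: include gnats iff E₂/h₂ > λE₁/(1+λh₁). Equality gives the switch point.
λE₁h₂ = E₂ + λE₂h₁ ⇒ λ = E₂/(E₁h₂ − E₂h₁) = 1.86/(29.6 − 14.43) = 0.1226 per s.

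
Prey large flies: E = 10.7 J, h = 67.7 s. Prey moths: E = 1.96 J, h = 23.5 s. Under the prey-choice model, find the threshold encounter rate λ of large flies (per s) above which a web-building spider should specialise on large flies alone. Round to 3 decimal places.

0.017 per s

The zero-one rule: include moths iff E₂/h₂ > λE₁/(1+λh₁). Equality gives the switch point.
λE₁h₂ = E₂ + λE₂h₁ ⇒ λ = E₂/(E₁h₂ − E₂h₁) = 1.96/(251.4 − 132.7) = 0.0165 per s.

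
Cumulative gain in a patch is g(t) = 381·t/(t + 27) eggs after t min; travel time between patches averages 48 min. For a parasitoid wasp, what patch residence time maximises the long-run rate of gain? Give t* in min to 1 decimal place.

Maximise g(t)/(T+t): set derivative to zero → g'(t)(T+t) = g(t).
g'(t) = 381·27/(t + 27)². Setting 381·27/(t+27)² = 381t/[(t+27)(48+t)] gives 27(48+t) = t(t+27), so t² = 27×48 = 1296.
t* = √1296 = 36 min.

36.0 min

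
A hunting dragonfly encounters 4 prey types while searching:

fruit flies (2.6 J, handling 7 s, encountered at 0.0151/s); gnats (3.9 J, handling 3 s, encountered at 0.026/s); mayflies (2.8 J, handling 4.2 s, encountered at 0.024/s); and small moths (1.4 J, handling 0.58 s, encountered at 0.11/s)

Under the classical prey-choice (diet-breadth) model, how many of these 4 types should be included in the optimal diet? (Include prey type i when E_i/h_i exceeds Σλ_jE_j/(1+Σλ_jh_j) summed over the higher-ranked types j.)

4

E/h in descending order: small moths 2.41, gnats 1.3, mayflies 0.667, fruit flies 0.371 J/s. The optimal diet is the largest prefix of this list for which every included type satisfies E_i/h_i > R on the types above it.
Rate on top 1: 0.1448. gnats: 1.3 > 0.1448 → include.
Rate on top 2: 0.2237. mayflies: 0.667 > 0.2237 → include.
Rate on top 3: 0.2596. fruit flies: 0.371 > 0.2596 → include.
Optimal diet: small moths, gnats, mayflies, fruit flies — 4 of 4 types.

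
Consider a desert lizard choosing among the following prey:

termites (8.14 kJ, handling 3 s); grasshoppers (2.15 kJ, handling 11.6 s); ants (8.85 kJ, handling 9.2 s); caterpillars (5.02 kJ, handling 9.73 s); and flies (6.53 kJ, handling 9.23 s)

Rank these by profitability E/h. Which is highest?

In descending order of E/h:
termites: 8.14/3 = 2.71 kJ/s
ants: 8.85/9.2 = 0.962 kJ/s
flies: 6.53/9.23 = 0.707 kJ/s
caterpillars: 5.02/9.73 = 0.516 kJ/s
grasshoppers: 2.15/11.6 = 0.185 kJ/s

termites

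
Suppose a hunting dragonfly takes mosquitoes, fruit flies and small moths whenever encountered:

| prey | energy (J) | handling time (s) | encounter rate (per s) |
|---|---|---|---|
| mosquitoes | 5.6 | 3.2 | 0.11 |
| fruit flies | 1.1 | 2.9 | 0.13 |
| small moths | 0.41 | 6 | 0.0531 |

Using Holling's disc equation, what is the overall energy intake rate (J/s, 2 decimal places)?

R = Σλ_iE_i / (1 + Σλ_ih_i)
Numerator: 0.11×5.6 + 0.13×1.1 + 0.0531×0.41 = 0.7808
Denominator: 1 + 0.11×3.2 + 0.13×2.9 + 0.0531×6 = 2.048
R = 0.7808/2.048 = 0.3813 J/s

0.38 J/s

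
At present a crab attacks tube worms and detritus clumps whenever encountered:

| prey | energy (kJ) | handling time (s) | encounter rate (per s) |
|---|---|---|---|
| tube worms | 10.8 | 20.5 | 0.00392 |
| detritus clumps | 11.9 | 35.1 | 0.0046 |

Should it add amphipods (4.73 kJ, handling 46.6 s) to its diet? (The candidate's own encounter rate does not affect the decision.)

Yes

Current rate: (0.00392×10.8 + 0.0046×11.9)/(1 + 0.00392×20.5 + 0.0046×35.1) = 0.07817 kJ/s.
Profitability of amphipods: 4.73/46.6 = 0.1015 kJ/s.
0.1015 > 0.07817, so adding amphipods raises the average — include it.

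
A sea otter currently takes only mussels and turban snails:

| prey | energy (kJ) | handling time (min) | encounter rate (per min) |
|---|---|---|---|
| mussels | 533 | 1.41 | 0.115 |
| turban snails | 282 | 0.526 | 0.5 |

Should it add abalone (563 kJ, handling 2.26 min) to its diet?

Yes

Current rate: (0.115×533 + 0.5×282)/(1 + 0.115×1.41 + 0.5×0.526) = 141.9 kJ/min.
abalone: E/h = 563/2.26 = 249.1 kJ/min.
Since 249.1 > R, including abalone increases the long-run rate.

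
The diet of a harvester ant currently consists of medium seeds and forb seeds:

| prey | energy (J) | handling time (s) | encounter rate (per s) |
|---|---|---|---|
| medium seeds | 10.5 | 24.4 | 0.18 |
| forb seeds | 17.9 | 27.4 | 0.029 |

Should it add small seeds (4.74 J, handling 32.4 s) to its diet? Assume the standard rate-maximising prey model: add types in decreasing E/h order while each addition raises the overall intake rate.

No

Intake rate on the current diet: R = (0.18×10.5 + 0.029×17.9) / (1 + 0.18×24.4 + 0.029×27.4) = 2.409/6.187 = 0.3894 J/s.
small seeds: E/h = 4.74/32.4 = 0.1463 J/s.
Since 0.1463 < R, time spent handling small seeds is better spent searching.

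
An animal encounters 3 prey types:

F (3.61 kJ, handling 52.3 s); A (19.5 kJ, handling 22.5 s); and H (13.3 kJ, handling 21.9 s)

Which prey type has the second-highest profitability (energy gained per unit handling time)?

H

Profitability E/h (kJ/s): F = 3.61/52.3 = 0.069, A = 19.5/22.5 = 0.867, H = 13.3/21.9 = 0.607.
Ranked: A > H > F.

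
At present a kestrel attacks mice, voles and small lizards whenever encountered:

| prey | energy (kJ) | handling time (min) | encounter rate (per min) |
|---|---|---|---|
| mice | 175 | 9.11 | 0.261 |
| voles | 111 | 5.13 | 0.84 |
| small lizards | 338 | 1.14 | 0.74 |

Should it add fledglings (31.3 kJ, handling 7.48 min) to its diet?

Current rate: (0.261×175 + 0.84×111 + 0.74×338)/(1 + 0.261×9.11 + 0.84×5.13 + 0.74×1.14) = 45.61 kJ/min.
Profitability of fledglings: 31.3/7.48 = 4.184 kJ/min.
Since 4.184 < R, time spent handling fledglings is better spent searching.

No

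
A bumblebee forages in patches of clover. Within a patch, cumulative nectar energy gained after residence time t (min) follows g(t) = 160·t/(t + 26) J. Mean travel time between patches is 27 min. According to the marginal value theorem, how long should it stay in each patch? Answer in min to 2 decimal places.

By the marginal value theorem, leave when the instantaneous gain rate g'(t) equals the habitat-wide average g(t)/(T + t).
g'(t) = 160·26/(t + 26)². Setting 160·26/(t+26)² = 160t/[(t+26)(27+t)] gives 26(27+t) = t(t+26), so t² = 26×27 = 702.
t* = √702 = 26.5 min.

26.50 min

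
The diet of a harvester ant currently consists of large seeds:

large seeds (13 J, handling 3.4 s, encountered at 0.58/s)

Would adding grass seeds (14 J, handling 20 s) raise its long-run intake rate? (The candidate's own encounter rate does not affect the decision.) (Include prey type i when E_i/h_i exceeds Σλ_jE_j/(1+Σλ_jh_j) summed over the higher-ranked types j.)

No

Current rate: (0.58×13)/(1 + 0.58×3.4) = 2.537 J/s.
grass seeds: E/h = 14/20 = 0.7 J/s.
0.7 < 2.537, so adding grass seeds would lower the average — exclude it.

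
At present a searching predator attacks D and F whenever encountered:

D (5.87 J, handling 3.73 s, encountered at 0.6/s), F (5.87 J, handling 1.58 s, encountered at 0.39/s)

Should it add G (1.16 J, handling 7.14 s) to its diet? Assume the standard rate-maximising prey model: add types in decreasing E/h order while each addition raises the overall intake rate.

Current rate: (0.6×5.87 + 0.39×5.87)/(1 + 0.6×3.73 + 0.39×1.58) = 1.508 J/s.
G: E/h = 1.16/7.14 = 0.1625 J/s.
0.1625 < 1.508, so adding G would lower the average — exclude it.

No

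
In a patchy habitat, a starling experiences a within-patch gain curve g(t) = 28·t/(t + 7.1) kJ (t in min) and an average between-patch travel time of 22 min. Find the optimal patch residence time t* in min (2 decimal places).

Maximise g(t)/(T+t): set derivative to zero → g'(t)(T+t) = g(t).
g'(t) = 28·7.1/(t + 7.1)². Setting 28·7.1/(t+7.1)² = 28t/[(t+7.1)(22+t)] gives 7.1(22+t) = t(t+7.1), so t² = 7.1×22 = 156.2.
t* = √156.2 = 12.5 min.

12.50 min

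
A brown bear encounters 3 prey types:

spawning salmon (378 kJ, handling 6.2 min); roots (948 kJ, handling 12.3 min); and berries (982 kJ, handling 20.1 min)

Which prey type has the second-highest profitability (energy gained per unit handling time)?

In descending order of E/h:
roots: 948/12.3 = 77.1 kJ/min
spawning salmon: 378/6.2 = 61 kJ/min
berries: 982/20.1 = 48.9 kJ/min

spawning salmon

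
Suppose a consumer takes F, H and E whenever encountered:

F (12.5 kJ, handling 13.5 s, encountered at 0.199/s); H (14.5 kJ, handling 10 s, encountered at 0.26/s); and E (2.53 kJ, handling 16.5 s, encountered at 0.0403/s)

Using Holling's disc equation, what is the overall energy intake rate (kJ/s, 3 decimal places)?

0.915 kJ/s

R = (0.199×12.5 + 0.26×14.5 + 0.0403×2.53) / (1 + 0.199×13.5 + 0.26×10 + 0.0403×16.5) = 6.359/6.951 = 0.9148 kJ/s.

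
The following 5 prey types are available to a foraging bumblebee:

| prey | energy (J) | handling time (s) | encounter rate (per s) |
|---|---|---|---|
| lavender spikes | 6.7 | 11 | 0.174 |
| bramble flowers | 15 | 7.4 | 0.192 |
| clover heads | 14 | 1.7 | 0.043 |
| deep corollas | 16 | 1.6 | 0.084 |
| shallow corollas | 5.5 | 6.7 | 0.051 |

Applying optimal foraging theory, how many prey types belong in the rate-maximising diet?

3

Profitabilities (E/h, J/s): deep corollas 10, clover heads 8.24, bramble flowers 2.03, shallow corollas 0.821, lavender spikes 0.609. Add prey in this order while the next type's profitability exceeds the intake rate on those already taken.
Rate on top 1: 1.185. clover heads: 8.24 > 1.185 → include.
Rate on top 2: 1.612. bramble flowers: 2.03 > 1.612 → include.
Rate on top 3: 1.836. shallow corollas: 0.821 < 1.836 → exclude; stop.
Optimal diet: deep corollas, clover heads, bramble flowers — 3 of 5 types.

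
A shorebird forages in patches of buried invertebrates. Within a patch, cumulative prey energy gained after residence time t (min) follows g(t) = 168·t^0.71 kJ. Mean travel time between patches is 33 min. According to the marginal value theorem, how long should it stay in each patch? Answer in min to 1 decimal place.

80.8 min

Optimal t* satisfies g'(t*) = g(t*)/(T + t*).
g'(t) = 0.71·168·t^-0.29. Setting 0.71·168·t^-0.29 = 168·t^0.71/(33+t) gives 0.71(33+t) = t, so 0.29·t = 0.71×33.
t* = 0.71×33/0.29 = 80.79 min.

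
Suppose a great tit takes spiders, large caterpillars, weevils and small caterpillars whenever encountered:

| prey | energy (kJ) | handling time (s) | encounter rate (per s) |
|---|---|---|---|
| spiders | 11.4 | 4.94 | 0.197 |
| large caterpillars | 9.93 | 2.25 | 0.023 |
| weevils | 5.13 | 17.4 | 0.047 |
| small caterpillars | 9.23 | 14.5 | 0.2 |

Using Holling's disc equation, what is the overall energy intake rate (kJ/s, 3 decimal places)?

0.794 kJ/s

R = (0.197×11.4 + 0.023×9.93 + 0.047×5.13 + 0.2×9.23) / (1 + 0.197×4.94 + 0.023×2.25 + 0.047×17.4 + 0.2×14.5) = 4.561/5.743 = 0.7943 kJ/s.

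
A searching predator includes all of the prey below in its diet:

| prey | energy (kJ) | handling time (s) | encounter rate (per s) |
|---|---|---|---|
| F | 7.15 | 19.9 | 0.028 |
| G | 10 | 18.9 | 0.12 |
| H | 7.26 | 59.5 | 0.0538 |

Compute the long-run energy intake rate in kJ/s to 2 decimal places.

0.25 kJ/s

R = (0.028×7.15 + 0.12×10 + 0.0538×7.26) / (1 + 0.028×19.9 + 0.12×18.9 + 0.0538×59.5) = 1.791/7.026 = 0.2549 kJ/s.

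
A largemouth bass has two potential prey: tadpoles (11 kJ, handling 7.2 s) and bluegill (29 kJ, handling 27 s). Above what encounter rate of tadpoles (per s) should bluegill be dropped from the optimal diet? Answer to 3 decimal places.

Drop bluegill once their profitability E₂/h₂ falls below the rate achievable on tadpoles alone: E₂/h₂ = λE₁/(1 + λh₁).
Solve for λ: λE₁h₂ = E₂(1 + λh₁) → λ(E₁h₂ − E₂h₁) = E₂ → λ = E₂/(E₁h₂ − E₂h₁).
λ = 29/(11×27 − 29×7.2) = 29/88.2 = 0.3288 per s.

0.329 per s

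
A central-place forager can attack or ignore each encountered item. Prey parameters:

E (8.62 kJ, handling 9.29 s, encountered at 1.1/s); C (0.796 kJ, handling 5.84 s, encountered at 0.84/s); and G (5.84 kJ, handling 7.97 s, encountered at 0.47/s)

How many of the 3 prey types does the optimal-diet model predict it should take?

Rank by E/h (kJ/s): E 0.928, G 0.733, C 0.136. Include each in turn until the next type's E/h falls below the running intake rate.
Rate on top 1: 0.8452. G: 0.733 < 0.8452 → exclude; stop.
Optimal diet: E — 1 of 3 types.

1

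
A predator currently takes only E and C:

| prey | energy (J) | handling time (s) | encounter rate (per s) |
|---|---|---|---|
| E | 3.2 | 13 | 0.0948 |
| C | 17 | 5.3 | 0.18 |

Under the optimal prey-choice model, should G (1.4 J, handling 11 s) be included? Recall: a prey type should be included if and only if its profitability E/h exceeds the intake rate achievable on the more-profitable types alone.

On E and C alone, R = ΣλE/(1+Σλh) = 3.363/3.186 = 1.056 J/s.
Profitability of G: 1.4/11 = 0.1273 J/s.
0.1273 < 1.056, so adding G would lower the average — exclude it.

No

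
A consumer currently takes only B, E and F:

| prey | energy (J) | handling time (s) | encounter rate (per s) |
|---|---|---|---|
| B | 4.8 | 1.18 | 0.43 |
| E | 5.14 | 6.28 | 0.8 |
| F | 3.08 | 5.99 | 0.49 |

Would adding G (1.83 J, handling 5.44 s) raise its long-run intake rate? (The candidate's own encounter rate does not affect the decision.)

No

Intake rate on the current diet: R = (0.43×4.8 + 0.8×5.14 + 0.49×3.08) / (1 + 0.43×1.18 + 0.8×6.28 + 0.49×5.99) = 7.685/9.467 = 0.8118 J/s.
Profitability of G: 1.83/5.44 = 0.3364 J/s.
0.3364 < 0.8118, so adding G would lower the average — exclude it.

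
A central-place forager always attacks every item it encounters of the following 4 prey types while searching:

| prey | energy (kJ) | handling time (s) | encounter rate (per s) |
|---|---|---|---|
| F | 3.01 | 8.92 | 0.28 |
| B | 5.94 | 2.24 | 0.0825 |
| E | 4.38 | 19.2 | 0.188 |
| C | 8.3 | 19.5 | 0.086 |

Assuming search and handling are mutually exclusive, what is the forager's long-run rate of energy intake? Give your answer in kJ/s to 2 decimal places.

0.32 kJ/s

R = Σλ_iE_i / (1 + Σλ_ih_i)
Numerator: 0.28×3.01 + 0.0825×5.94 + 0.188×4.38 + 0.086×8.3 = 2.87
Denominator: 1 + 0.28×8.92 + 0.0825×2.24 + 0.188×19.2 + 0.086×19.5 = 8.969
R = 2.87/8.969 = 0.32 kJ/s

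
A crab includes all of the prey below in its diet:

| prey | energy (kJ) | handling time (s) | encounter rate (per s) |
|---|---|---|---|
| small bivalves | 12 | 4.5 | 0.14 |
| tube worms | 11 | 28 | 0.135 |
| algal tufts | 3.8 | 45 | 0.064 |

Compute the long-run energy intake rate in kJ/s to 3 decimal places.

0.411 kJ/s

R = Σλ_iE_i / (1 + Σλ_ih_i)
Numerator: 0.14×12 + 0.135×11 + 0.064×3.8 = 3.408
Denominator: 1 + 0.14×4.5 + 0.135×28 + 0.064×45 = 8.29
R = 3.408/8.29 = 0.4111 kJ/s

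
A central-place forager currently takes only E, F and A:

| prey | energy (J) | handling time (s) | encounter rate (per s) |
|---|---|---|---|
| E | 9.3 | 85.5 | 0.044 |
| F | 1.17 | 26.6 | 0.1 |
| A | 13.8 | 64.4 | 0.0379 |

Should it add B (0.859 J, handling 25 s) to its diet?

Intake rate on the current diet: R = (0.044×9.3 + 0.1×1.17 + 0.0379×13.8) / (1 + 0.044×85.5 + 0.1×26.6 + 0.0379×64.4) = 1.049/9.863 = 0.1064 J/s.
Profitability of B: 0.859/25 = 0.03436 J/s.
0.03436 < 0.1064, so adding B would lower the average — exclude it.

No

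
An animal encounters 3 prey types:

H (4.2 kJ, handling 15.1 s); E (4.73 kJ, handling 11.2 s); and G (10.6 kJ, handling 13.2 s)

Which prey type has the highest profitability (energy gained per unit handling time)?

G

Profitability E/h (kJ/s): H = 4.2/15.1 = 0.278, E = 4.73/11.2 = 0.422, G = 10.6/13.2 = 0.803.
Ranked: G > E > H.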